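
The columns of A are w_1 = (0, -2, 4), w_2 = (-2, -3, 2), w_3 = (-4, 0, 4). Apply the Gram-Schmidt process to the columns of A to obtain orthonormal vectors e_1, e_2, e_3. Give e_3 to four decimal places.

w_1 = (0, -2, 4); ‖w_1‖ = 4.4721, so e_1 = (0.0000, -0.4472, 0.8944).
e_1·w_2 = 0.0000·(-2) + (-0.4472)·(-3) + 0.8944·2 = 3.1305.
u_2 = w_2 − 3.1305·e_1 = (-2.0000, -1.6000, -0.8000).
‖u_2‖ = 2.6833, so e_2 = (-0.7454, -0.5963, -0.2981).
e_1·w_3 = 0.0000·(-4) + (-0.4472)·0 + 0.8944·4 = 3.5777; e_2·w_3 = (-0.7454)·(-4) + (-0.5963)·0 + (-0.2981)·4 = 1.7889.
u_3 = w_3 − 3.5777·e_1 − 1.7889·e_2 = (-2.6667, 2.6667, 1.3333).
‖u_3‖ = 4.0000, so e_3 = (-0.6667, 0.6667, 0.3333).

e_3 = (-0.6667, 0.6667, 0.3333)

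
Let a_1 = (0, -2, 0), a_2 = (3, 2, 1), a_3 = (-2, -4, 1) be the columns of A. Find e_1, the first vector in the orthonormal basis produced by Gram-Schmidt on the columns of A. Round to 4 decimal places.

e_1 = (0.0000, -1.0000, 0.0000)

e_1 = a_1/‖a_1‖ = (0, -2, 0)/2.0000 = (0.0000, -1.0000, 0.0000).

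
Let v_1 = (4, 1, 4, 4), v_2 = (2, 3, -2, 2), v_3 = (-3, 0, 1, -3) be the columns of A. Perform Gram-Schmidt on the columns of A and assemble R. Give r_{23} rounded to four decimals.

r_{23} = -2.2093

v_1 = (4, 1, 4, 4); ‖v_1‖ = 7.0000, so e_1 = (0.5714, 0.1429, 0.5714, 0.5714).
e_1·v_2 = 0.5714·2 + 0.1429·3 + 0.5714·(-2) + 0.5714·2 = 1.5714.
u_2 = v_2 − 1.5714·e_1 = (1.1020, 2.7755, -2.8980, 1.1020).
‖u_2‖ = 4.3047, so e_2 = (0.2560, 0.6448, -0.6732, 0.2560).
r_{23} = e_2·v_3 = -2.2093.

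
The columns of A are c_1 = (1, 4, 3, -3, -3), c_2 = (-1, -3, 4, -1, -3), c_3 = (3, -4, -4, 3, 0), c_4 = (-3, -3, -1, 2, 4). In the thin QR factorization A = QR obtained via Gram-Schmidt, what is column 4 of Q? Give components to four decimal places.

e_4 = (0.5881, -0.1054, 0.5170, -0.0393, 0.6118)

c_1 = (1, 4, 3, -3, -3); ‖c_1‖ = 6.6332, so e_1 = (0.1508, 0.6030, 0.4523, -0.4523, -0.4523).
e_1·c_2 = 0.1508·(-1) + 0.6030·(-3) + 0.4523·4 + (-0.4523)·(-1) + (-0.4523)·(-3) = 1.6583.
u_2 = c_2 − 1.6583·e_1 = (-1.2500, -4.0000, 3.2500, -0.2500, -2.2500).
‖u_2‖ = 5.7663, so e_2 = (-0.2168, -0.6937, 0.5636, -0.0434, -0.3902).
e_1·c_3 = 0.1508·3 + 0.6030·(-4) + 0.4523·(-4) + (-0.4523)·3 + (-0.4523)·0 = -5.1257; e_2·c_3 = (-0.2168)·3 + (-0.6937)·(-4) + 0.5636·(-4) + (-0.0434)·3 + (-0.3902)·0 = -0.2601.
u_3 = c_3 + 5.1257·e_1 + 0.2601·e_2 = (3.7163, -1.0895, -1.5352, 0.6705, -2.4197).
‖u_3‖ = 4.8641, so e_3 = (0.7640, -0.2240, -0.3156, 0.1379, -0.4975).
e_1·c_4 = 0.1508·(-3) + 0.6030·(-3) + 0.4523·(-1) + (-0.4523)·2 + (-0.4523)·4 = -5.4272; e_2·c_4 = (-0.2168)·(-3) + (-0.6937)·(-3) + 0.5636·(-1) + (-0.0434)·2 + (-0.3902)·4 = 0.5203; e_3·c_4 = 0.7640·(-3) + (-0.2240)·(-3) + (-0.3156)·(-1) + 0.1379·2 + (-0.4975)·4 = -3.0186.
u_4 = c_4 + 5.4272·e_1 − 0.5203·e_2 + 3.0186·e_3 = (0.2373, -0.0425, 0.2086, -0.0159, 0.2468).
‖u_4‖ = 0.4035, so e_4 = (0.5881, -0.1054, 0.5170, -0.0393, 0.6118).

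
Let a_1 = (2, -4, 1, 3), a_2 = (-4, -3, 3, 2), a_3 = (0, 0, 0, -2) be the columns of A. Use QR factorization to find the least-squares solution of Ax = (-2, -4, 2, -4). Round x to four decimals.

x = (0.4421, 0.6737, 3.3368)

a_1 = (2, -4, 1, 3); ‖a_1‖ = 5.4772, so q_1 = (0.3651, -0.7303, 0.1826, 0.5477).
q_1·a_2 = 0.3651·(-4) + (-0.7303)·(-3) + 0.1826·3 + 0.5477·2 = 2.3735.
u_2 = a_2 − 2.3735·q_1 = (-4.8667, -1.2667, 2.5667, 0.7000).
‖u_2‖ = 5.6892, so q_2 = (-0.8554, -0.2226, 0.4511, 0.1230).
q_1·a_3 = 0.3651·0 + (-0.7303)·0 + 0.1826·0 + 0.5477·(-2) = -1.0954; q_2·a_3 = (-0.8554)·0 + (-0.2226)·0 + 0.4511·0 + 0.1230·(-2) = -0.2461.
u_3 = a_3 + 1.0954·q_1 + 0.2461·q_2 = (0.1895, -0.8548, 0.3110, -1.3697).
‖u_3‖ = 1.6551, so q_3 = (0.1145, -0.5164, 0.1879, -0.8276).
Qᵀb = (0.3651, 3.0116, 5.5229).
Back-substitute: x_3 = 5.5229/1.6551 = 3.3368.
x_2 = (3.0116 + 0.2461·3.3368)/5.6892 = 0.6737.
x_1 = (0.3651 − 2.3735·0.6737 + 1.0954·3.3368)/5.4772 = 0.4421.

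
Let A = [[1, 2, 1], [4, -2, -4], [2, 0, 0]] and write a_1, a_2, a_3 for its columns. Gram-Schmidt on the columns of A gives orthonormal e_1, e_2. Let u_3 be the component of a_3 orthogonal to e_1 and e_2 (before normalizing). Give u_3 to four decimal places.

u_3 = (-0.3636, -0.3636, 0.9091)

a_1 = (1, 4, 2); ‖a_1‖ = 4.5826, so e_1 = (0.2182, 0.8729, 0.4364).
e_1·a_2 = 0.2182·2 + 0.8729·(-2) + 0.4364·0 = -1.3093.
u_2 = a_2 + 1.3093·e_1 = (2.2857, -0.8571, 0.5714).
‖u_2‖ = 2.5071, so e_2 = (0.9117, -0.3419, 0.2279).
e_1·a_3 = 0.2182·1 + 0.8729·(-4) + 0.4364·0 = -3.2733; e_2·a_3 = 0.9117·1 + (-0.3419)·(-4) + 0.2279·0 = 2.2792.
u_3 = a_3 + 3.2733·e_1 − 2.2792·e_2 = (-0.3636, -0.3636, 0.9091).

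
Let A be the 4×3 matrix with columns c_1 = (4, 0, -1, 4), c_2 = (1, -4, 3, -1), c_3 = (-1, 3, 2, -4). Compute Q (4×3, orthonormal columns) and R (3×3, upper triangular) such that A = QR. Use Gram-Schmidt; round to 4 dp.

Q = [[0.6963, 0.2638, 0.5065], [0.0000, -0.7737, 0.5934], [-0.1741, 0.5627, 0.4948], [0.6963, -0.1231, -0.3828]], R = [[5.7446, -0.5222, -3.8297], [0.0000, 5.1698, -0.9671], [0.0000, 0.0000, 3.7945]]

c_1 = (4, 0, -1, 4); ‖c_1‖ = 5.7446, so q_1 = (0.6963, 0.0000, -0.1741, 0.6963).
q_1·c_2 = 0.6963·1 + 0.0000·(-4) + (-0.1741)·3 + 0.6963·(-1) = -0.5222.
u_2 = c_2 + 0.5222·q_1 = (1.3636, -4.0000, 2.9091, -0.6364).
‖u_2‖ = 5.1698, so q_2 = (0.2638, -0.7737, 0.5627, -0.1231).
q_1·c_3 = 0.6963·(-1) + 0.0000·3 + (-0.1741)·2 + 0.6963·(-4) = -3.8297; q_2·c_3 = 0.2638·(-1) + (-0.7737)·3 + 0.5627·2 + (-0.1231)·(-4) = -0.9671.
u_3 = c_3 + 3.8297·q_1 + 0.9671·q_2 = (1.9218, 2.2517, 1.8776, -1.4524).
‖u_3‖ = 3.7945, so q_3 = (0.5065, 0.5934, 0.4948, -0.3828).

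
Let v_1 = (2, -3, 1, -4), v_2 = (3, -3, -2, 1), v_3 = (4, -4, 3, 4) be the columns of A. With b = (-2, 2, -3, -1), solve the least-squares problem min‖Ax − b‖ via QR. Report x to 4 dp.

v_1 = (2, -3, 1, -4); ‖v_1‖ = 5.4772, so q_1 = (0.3651, -0.5477, 0.1826, -0.7303).
q_1·v_2 = 0.3651·3 + (-0.5477)·(-3) + 0.1826·(-2) + (-0.7303)·1 = 1.6432.
u_2 = v_2 − 1.6432·q_1 = (2.4000, -2.1000, -2.3000, 2.2000).
‖u_2‖ = 4.5056, so q_2 = (0.5327, -0.4661, -0.5105, 0.4883).
q_1·v_3 = 0.3651·4 + (-0.5477)·(-4) + 0.1826·3 + (-0.7303)·4 = 1.2780; q_2·v_3 = 0.5327·4 + (-0.4661)·(-4) + (-0.5105)·3 + 0.4883·4 = 4.4168.
u_3 = v_3 − 1.2780·q_1 − 4.4168·q_2 = (1.1806, -1.2414, 5.0213, 2.7767).
‖u_3‖ = 5.9882, so q_3 = (0.1972, -0.2073, 0.8385, 0.4637).
Qᵀb = (-1.6432, -0.9544, -3.7882).
Back-substitute: x_3 = -3.7882/5.9882 = -0.6326.
x_2 = (-0.9544 − 4.4168·(-0.6326))/4.5056 = 0.4083.
x_1 = (-1.6432 − 1.6432·0.4083 − 1.2780·(-0.6326))/5.4772 = -0.2749.

x = (-0.2749, 0.4083, -0.6326)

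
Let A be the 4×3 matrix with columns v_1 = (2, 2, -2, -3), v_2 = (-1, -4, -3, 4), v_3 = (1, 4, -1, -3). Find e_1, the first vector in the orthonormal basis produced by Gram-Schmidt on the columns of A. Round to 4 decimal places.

e_1 = v_1/‖v_1‖ = (2, 2, -2, -3)/4.5826 = (0.4364, 0.4364, -0.4364, -0.6547).

e_1 = (0.4364, 0.4364, -0.4364, -0.6547)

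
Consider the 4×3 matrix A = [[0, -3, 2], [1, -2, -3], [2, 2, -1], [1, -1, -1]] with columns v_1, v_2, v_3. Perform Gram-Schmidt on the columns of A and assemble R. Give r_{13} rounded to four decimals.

r_{13} = -2.4495

v_1 = (0, 1, 2, 1); ‖v_1‖ = 2.4495, so e_1 = (0.0000, 0.4082, 0.8165, 0.4082).
r_{13} = e_1·v_3 = -2.4495.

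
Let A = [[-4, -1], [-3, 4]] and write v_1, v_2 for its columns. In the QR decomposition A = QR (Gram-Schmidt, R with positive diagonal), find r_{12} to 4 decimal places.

r_{12} = -1.6000

v_1 = (-4, -3); ‖v_1‖ = 5.0000, so q_1 = (-0.8000, -0.6000).
r_{12} = q_1·v_2 = -1.6000.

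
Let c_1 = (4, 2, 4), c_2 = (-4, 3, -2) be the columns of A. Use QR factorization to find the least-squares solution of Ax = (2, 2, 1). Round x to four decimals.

x = (0.5444, 0.2000)

c_1 = (4, 2, 4); ‖c_1‖ = 6.0000, so q_1 = (0.6667, 0.3333, 0.6667).
q_1·c_2 = 0.6667·(-4) + 0.3333·3 + 0.6667·(-2) = -3.0000.
u_2 = c_2 + 3.0000·q_1 = (-2.0000, 4.0000, 0.0000).
‖u_2‖ = 4.4721, so q_2 = (-0.4472, 0.8944, 0.0000).
Qᵀb = (2.6667, 0.8944).
Back-substitute: x_2 = 0.8944/4.4721 = 0.2000.
x_1 = (2.6667 + 3.0000·0.2000)/6.0000 = 0.5444.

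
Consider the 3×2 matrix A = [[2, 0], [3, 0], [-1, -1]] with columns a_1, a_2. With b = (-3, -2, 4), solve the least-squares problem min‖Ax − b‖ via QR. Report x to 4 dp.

a_1 = (2, 3, -1); ‖a_1‖ = 3.7417, so q_1 = (0.5345, 0.8018, -0.2673).
q_1·a_2 = 0.5345·0 + 0.8018·0 + (-0.2673)·(-1) = 0.2673.
u_2 = a_2 − 0.2673·q_1 = (-0.1429, -0.2143, -0.9286).
‖u_2‖ = 0.9636, so q_2 = (-0.1482, -0.2224, -0.9636).
Qᵀb = (-4.2762, -2.9650).
Back-substitute: x_2 = -2.9650/0.9636 = -3.0769.
x_1 = (-4.2762 − 0.2673·(-3.0769))/3.7417 = -0.9231.

x = (-0.9231, -3.0769)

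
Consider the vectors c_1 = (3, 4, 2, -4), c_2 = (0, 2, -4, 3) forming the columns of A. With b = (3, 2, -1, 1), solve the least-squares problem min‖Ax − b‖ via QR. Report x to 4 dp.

x = (0.3885, 0.5401)

c_1 = (3, 4, 2, -4); ‖c_1‖ = 6.7082, so e_1 = (0.4472, 0.5963, 0.2981, -0.5963).
e_1·c_2 = 0.4472·0 + 0.5963·2 + 0.2981·(-4) + (-0.5963)·3 = -1.7889.
u_2 = c_2 + 1.7889·e_1 = (0.8000, 3.0667, -3.4667, 1.9333).
‖u_2‖ = 5.0794, so e_2 = (0.1575, 0.6037, -0.6825, 0.3806).
Qᵀb = (1.6398, 2.7431).
Back-substitute: x_2 = 2.7431/5.0794 = 0.5401.
x_1 = (1.6398 + 1.7889·0.5401)/6.7082 = 0.3885.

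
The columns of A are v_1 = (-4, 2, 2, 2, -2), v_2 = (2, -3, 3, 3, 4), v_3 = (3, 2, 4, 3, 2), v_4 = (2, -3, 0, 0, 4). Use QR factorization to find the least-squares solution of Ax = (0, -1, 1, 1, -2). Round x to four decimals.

v_1 = (-4, 2, 2, 2, -2); ‖v_1‖ = 5.6569, so q_1 = (-0.7071, 0.3536, 0.3536, 0.3536, -0.3536).
q_1·v_2 = (-0.7071)·2 + 0.3536·(-3) + 0.3536·3 + 0.3536·3 + (-0.3536)·4 = -1.7678.
u_2 = v_2 + 1.7678·q_1 = (0.7500, -2.3750, 3.6250, 3.6250, 3.3750).
‖u_2‖ = 6.6238, so q_2 = (0.1132, -0.3586, 0.5473, 0.5473, 0.5095).
q_1·v_3 = (-0.7071)·3 + 0.3536·2 + 0.3536·4 + 0.3536·3 + (-0.3536)·2 = 0.3536; q_2·v_3 = 0.1132·3 + (-0.3586)·2 + 0.5473·4 + 0.5473·3 + 0.5095·2 = 4.4725.
u_3 = v_3 − 0.3536·q_1 − 4.4725·q_2 = (2.7436, 3.4786, 1.4274, 0.4274, -0.1538).
‖u_3‖ = 4.6767, so q_3 = (0.5866, 0.7438, 0.3052, 0.0914, -0.0329).
q_1·v_4 = (-0.7071)·2 + 0.3536·(-3) + 0.3536·0 + 0.3536·0 + (-0.3536)·4 = -3.8891; q_2·v_4 = 0.1132·2 + (-0.3586)·(-3) + 0.5473·0 + 0.5473·0 + 0.5095·4 = 3.3402; q_3·v_4 = 0.5866·2 + 0.7438·(-3) + 0.3052·0 + 0.0914·0 + (-0.0329)·4 = -1.1897.
u_4 = v_4 + 3.8891·q_1 − 3.3402·q_2 + 1.1897·q_3 = (-0.4302, 0.4576, -0.0899, -0.3443, 0.8839).
‖u_4‖ = 1.1413, so q_4 = (-0.3770, 0.4010, -0.0788, -0.3017, 0.7745).
Qᵀb = (1.0607, 0.4340, -0.2814, -2.3304).
Back-substitute: x_4 = -2.3304/1.1413 = -2.0420.
x_3 = (-0.2814 + 1.1897·(-2.0420))/4.6767 = -0.5797.
x_2 = (0.4340 − 4.4725·(-0.5797) − 3.3402·(-2.0420))/6.6238 = 1.4866.
x_1 = (1.0607 + 1.7678·1.4866 − 0.3536·(-0.5797) + 3.8891·(-2.0420))/5.6569 = -0.7156.

x = (-0.7156, 1.4866, -0.5797, -2.0420)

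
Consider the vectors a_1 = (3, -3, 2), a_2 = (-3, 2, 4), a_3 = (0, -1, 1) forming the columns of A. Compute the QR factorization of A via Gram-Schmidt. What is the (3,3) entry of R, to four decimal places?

e_1 = a_1/‖a_1‖ = (3, -3, 2)/4.6904 = (0.6396, -0.6396, 0.4264).
r_{12} = e_1·a_2 = -1.4924.
u_2 = a_2 + 1.4924·e_1 = (-2.0455, 1.0455, 4.6364).
‖u_2‖ = 5.1742, so e_2 = (-0.3953, 0.2020, 0.8960).
r_{13} = e_1·a_3 = 1.0660; r_{23} = e_2·a_3 = 0.6940.
u_3 = a_3 − 1.0660·e_1 − 0.6940·e_2 = (-0.4075, -0.4584, -0.0764).
r_{33} = ‖u_3‖ = 0.6181.

r_{33} = 0.6181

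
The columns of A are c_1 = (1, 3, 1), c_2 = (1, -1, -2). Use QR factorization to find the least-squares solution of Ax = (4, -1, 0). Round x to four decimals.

c_1 = (1, 3, 1); ‖c_1‖ = 3.3166, so q_1 = (0.3015, 0.9045, 0.3015).
q_1·c_2 = 0.3015·1 + 0.9045·(-1) + 0.3015·(-2) = -1.2060.
u_2 = c_2 + 1.2060·q_1 = (1.3636, 0.0909, -1.6364).
‖u_2‖ = 2.1320, so q_2 = (0.6396, 0.0426, -0.7675).
Qᵀb = (0.3015, 2.5158).
Back-substitute: x_2 = 2.5158/2.1320 = 1.1800.
x_1 = (0.3015 + 1.2060·1.1800)/3.3166 = 0.5200.

x = (0.5200, 1.1800)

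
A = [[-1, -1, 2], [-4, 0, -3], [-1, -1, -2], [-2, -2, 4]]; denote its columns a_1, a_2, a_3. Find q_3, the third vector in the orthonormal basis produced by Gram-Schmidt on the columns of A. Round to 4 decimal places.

a_1 = (-1, -4, -1, -2); ‖a_1‖ = 4.6904, so q_1 = (-0.2132, -0.8528, -0.2132, -0.4264).
q_1·a_2 = (-0.2132)·(-1) + (-0.8528)·0 + (-0.2132)·(-1) + (-0.4264)·(-2) = 1.2792.
u_2 = a_2 − 1.2792·q_1 = (-0.7273, 1.0909, -0.7273, -1.4545).
‖u_2‖ = 2.0889, so q_2 = (-0.3482, 0.5222, -0.3482, -0.6963).
q_1·a_3 = (-0.2132)·2 + (-0.8528)·(-3) + (-0.2132)·(-2) + (-0.4264)·4 = 0.8528; q_2·a_3 = (-0.3482)·2 + 0.5222·(-3) + (-0.3482)·(-2) + (-0.6963)·4 = -4.3519.
u_3 = a_3 − 0.8528·q_1 + 4.3519·q_2 = (0.6667, 0.0000, -3.3333, 1.3333).
‖u_3‖ = 3.6515, so q_3 = (0.1826, 0.0000, -0.9129, 0.3651).

q_3 = (0.1826, 0.0000, -0.9129, 0.3651)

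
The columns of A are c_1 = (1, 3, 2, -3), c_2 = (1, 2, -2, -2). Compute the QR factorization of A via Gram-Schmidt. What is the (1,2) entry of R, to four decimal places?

r_{12} = 1.8766

c_1 = (1, 3, 2, -3); ‖c_1‖ = 4.7958, so q_1 = (0.2085, 0.6255, 0.4170, -0.6255).
r_{12} = q_1·c_2 = 1.8766.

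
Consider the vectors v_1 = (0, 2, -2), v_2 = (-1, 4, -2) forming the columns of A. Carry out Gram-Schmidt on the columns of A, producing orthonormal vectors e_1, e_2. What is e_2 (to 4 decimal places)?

e_2 = (-0.5774, 0.5774, 0.5774)

v_1 = (0, 2, -2); ‖v_1‖ = 2.8284, so e_1 = (0.0000, 0.7071, -0.7071).
e_1·v_2 = 0.0000·(-1) + 0.7071·4 + (-0.7071)·(-2) = 4.2426.
u_2 = v_2 − 4.2426·e_1 = (-1.0000, 1.0000, 1.0000).
‖u_2‖ = 1.7321, so e_2 = (-0.5774, 0.5774, 0.5774).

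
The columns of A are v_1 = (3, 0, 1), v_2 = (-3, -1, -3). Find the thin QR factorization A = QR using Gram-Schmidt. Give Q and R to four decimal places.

v_1 = (3, 0, 1); ‖v_1‖ = 3.1623, so q_1 = (0.9487, 0.0000, 0.3162).
q_1·v_2 = 0.9487·(-3) + 0.0000·(-1) + 0.3162·(-3) = -3.7947.
u_2 = v_2 + 3.7947·q_1 = (0.6000, -1.0000, -1.8000).
‖u_2‖ = 2.1448, so q_2 = (0.2798, -0.4663, -0.8393).

Q = [[0.9487, 0.2798], [0.0000, -0.4663], [0.3162, -0.8393]], R = [[3.1623, -3.7947], [0.0000, 2.1448]]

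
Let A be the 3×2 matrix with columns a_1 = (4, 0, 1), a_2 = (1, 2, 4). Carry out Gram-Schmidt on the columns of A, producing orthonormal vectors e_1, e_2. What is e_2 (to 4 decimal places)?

a_1 = (4, 0, 1); ‖a_1‖ = 4.1231, so e_1 = (0.9701, 0.0000, 0.2425).
e_1·a_2 = 0.9701·1 + 0.0000·2 + 0.2425·4 = 1.9403.
u_2 = a_2 − 1.9403·e_1 = (-0.8824, 2.0000, 3.5294).
‖u_2‖ = 4.1515, so e_2 = (-0.2125, 0.4817, 0.8501).

e_2 = (-0.2125, 0.4817, 0.8501)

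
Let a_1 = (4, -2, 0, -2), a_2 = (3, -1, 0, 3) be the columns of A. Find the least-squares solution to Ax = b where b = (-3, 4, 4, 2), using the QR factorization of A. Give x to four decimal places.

a_1 = (4, -2, 0, -2); ‖a_1‖ = 4.8990, so q_1 = (0.8165, -0.4082, 0.0000, -0.4082).
q_1·a_2 = 0.8165·3 + (-0.4082)·(-1) + 0.0000·0 + (-0.4082)·3 = 1.6330.
u_2 = a_2 − 1.6330·q_1 = (1.6667, -0.3333, 0.0000, 3.6667).
‖u_2‖ = 4.0415, so q_2 = (0.4124, -0.0825, 0.0000, 0.9073).
Qᵀb = (-4.8990, 0.2474).
Back-substitute: x_2 = 0.2474/4.0415 = 0.0612.
x_1 = (-4.8990 − 1.6330·0.0612)/4.8990 = -1.0204.

x = (-1.0204, 0.0612)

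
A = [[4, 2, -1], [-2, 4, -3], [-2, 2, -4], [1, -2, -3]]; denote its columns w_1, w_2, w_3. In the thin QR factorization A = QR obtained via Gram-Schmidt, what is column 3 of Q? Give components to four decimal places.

w_1 = (4, -2, -2, 1); ‖w_1‖ = 5.0000, so q_1 = (0.8000, -0.4000, -0.4000, 0.2000).
q_1·w_2 = 0.8000·2 + (-0.4000)·4 + (-0.4000)·2 + 0.2000·(-2) = -1.2000.
u_2 = w_2 + 1.2000·q_1 = (2.9600, 3.5200, 1.5200, -1.7600).
‖u_2‖ = 5.1536, so q_2 = (0.5744, 0.6830, 0.2949, -0.3415).
q_1·w_3 = 0.8000·(-1) + (-0.4000)·(-3) + (-0.4000)·(-4) + 0.2000·(-3) = 1.4000; q_2·w_3 = 0.5744·(-1) + 0.6830·(-3) + 0.2949·(-4) + (-0.3415)·(-3) = -2.7786.
u_3 = w_3 − 1.4000·q_1 + 2.7786·q_2 = (-0.5241, -0.5422, -2.6205, -4.2289).
‖u_3‖ = 5.0318, so q_3 = (-0.1042, -0.1077, -0.5208, -0.8404).

q_3 = (-0.1042, -0.1077, -0.5208, -0.8404)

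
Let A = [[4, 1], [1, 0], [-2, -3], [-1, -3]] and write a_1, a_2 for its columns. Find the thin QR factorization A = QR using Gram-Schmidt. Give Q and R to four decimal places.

a_1 = (4, 1, -2, -1); ‖a_1‖ = 4.6904, so q_1 = (0.8528, 0.2132, -0.4264, -0.2132).
q_1·a_2 = 0.8528·1 + 0.2132·0 + (-0.4264)·(-3) + (-0.2132)·(-3) = 2.7716.
u_2 = a_2 − 2.7716·q_1 = (-1.3636, -0.5909, -1.8182, -2.4091).
‖u_2‖ = 3.3643, so q_2 = (-0.4053, -0.1756, -0.5404, -0.7161).

Q = [[0.8528, -0.4053], [0.2132, -0.1756], [-0.4264, -0.5404], [-0.2132, -0.7161]], R = [[4.6904, 2.7716], [0.0000, 3.3643]]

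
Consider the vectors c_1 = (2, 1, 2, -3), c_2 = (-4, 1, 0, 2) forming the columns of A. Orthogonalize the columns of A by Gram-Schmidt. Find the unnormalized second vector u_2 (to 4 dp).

u_2 = (-2.5556, 1.7222, 1.4444, -0.1667)

c_1 = (2, 1, 2, -3); ‖c_1‖ = 4.2426, so e_1 = (0.4714, 0.2357, 0.4714, -0.7071).
e_1·c_2 = 0.4714·(-4) + 0.2357·1 + 0.4714·0 + (-0.7071)·2 = -3.0641.
u_2 = c_2 + 3.0641·e_1 = (-2.5556, 1.7222, 1.4444, -0.1667).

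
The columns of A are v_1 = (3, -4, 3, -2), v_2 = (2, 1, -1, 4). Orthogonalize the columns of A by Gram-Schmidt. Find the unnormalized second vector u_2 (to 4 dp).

v_1 = (3, -4, 3, -2); ‖v_1‖ = 6.1644, so q_1 = (0.4867, -0.6489, 0.4867, -0.3244).
q_1·v_2 = 0.4867·2 + (-0.6489)·1 + 0.4867·(-1) + (-0.3244)·4 = -1.4600.
u_2 = v_2 + 1.4600·q_1 = (2.7105, 0.0526, -0.2895, 3.5263).

u_2 = (2.7105, 0.0526, -0.2895, 3.5263)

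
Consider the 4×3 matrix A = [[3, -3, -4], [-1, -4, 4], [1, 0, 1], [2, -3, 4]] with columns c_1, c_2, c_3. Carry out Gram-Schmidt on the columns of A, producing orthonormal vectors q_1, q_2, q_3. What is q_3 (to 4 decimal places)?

c_1 = (3, -1, 1, 2); ‖c_1‖ = 3.8730, so q_1 = (0.7746, -0.2582, 0.2582, 0.5164).
q_1·c_2 = 0.7746·(-3) + (-0.2582)·(-4) + 0.2582·0 + 0.5164·(-3) = -2.8402.
u_2 = c_2 + 2.8402·q_1 = (-0.8000, -4.7333, 0.7333, -1.5333).
‖u_2‖ = 5.0925, so q_2 = (-0.1571, -0.9295, 0.1440, -0.3011).
q_1·c_3 = 0.7746·(-4) + (-0.2582)·4 + 0.2582·1 + 0.5164·4 = -1.8074; q_2·c_3 = (-0.1571)·(-4) + (-0.9295)·4 + 0.1440·1 + (-0.3011)·4 = -4.1499.
u_3 = c_3 + 1.8074·q_1 + 4.1499·q_2 = (-3.2519, -0.3239, 2.0643, 3.6838).
‖u_3‖ = 5.3396, so q_3 = (-0.6090, -0.0607, 0.3866, 0.6899).

q_3 = (-0.6090, -0.0607, 0.3866, 0.6899)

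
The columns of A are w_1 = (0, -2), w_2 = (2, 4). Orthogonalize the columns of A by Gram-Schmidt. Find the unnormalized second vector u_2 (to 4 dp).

u_2 = (2.0000, 0.0000)

e_1 = w_1/‖w_1‖ = (0, -2)/2.0000 = (0.0000, -1.0000).
r_{12} = e_1·w_2 = -4.0000.
u_2 = w_2 + 4.0000·e_1 = (2.0000, 0.0000).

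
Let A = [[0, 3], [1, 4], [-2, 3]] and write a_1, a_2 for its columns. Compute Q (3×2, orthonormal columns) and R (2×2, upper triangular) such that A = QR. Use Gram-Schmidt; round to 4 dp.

e_1 = a_1/‖a_1‖ = (0, 1, -2)/2.2361 = (0.0000, 0.4472, -0.8944).
r_{12} = e_1·a_2 = -0.8944.
u_2 = a_2 + 0.8944·e_1 = (3.0000, 4.4000, 2.2000).
‖u_2‖ = 5.7619, so e_2 = (0.5207, 0.7636, 0.3818).

Q = [[0.0000, 0.5207], [0.4472, 0.7636], [-0.8944, 0.3818]], R = [[2.2361, -0.8944], [0.0000, 5.7619]]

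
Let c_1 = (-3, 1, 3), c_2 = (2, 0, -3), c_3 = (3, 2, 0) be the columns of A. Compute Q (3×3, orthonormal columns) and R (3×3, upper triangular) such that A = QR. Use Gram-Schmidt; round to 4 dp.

Q = [[-0.6882, -0.3424, 0.6396], [0.2294, 0.7337, 0.6396], [0.6882, -0.5869, 0.4264]], R = [[4.3589, -3.4412, -1.6059], [0.0000, 1.0761, 0.4402], [0.0000, 0.0000, 3.1980]]

c_1 = (-3, 1, 3); ‖c_1‖ = 4.3589, so e_1 = (-0.6882, 0.2294, 0.6882).
e_1·c_2 = (-0.6882)·2 + 0.2294·0 + 0.6882·(-3) = -3.4412.
u_2 = c_2 + 3.4412·e_1 = (-0.3684, 0.7895, -0.6316).
‖u_2‖ = 1.0761, so e_2 = (-0.3424, 0.7337, -0.5869).
e_1·c_3 = (-0.6882)·3 + 0.2294·2 + 0.6882·0 = -1.6059; e_2·c_3 = (-0.3424)·3 + 0.7337·2 + (-0.5869)·0 = 0.4402.
u_3 = c_3 + 1.6059·e_1 − 0.4402·e_2 = (2.0455, 2.0455, 1.3636).
‖u_3‖ = 3.1980, so e_3 = (0.6396, 0.6396, 0.4264).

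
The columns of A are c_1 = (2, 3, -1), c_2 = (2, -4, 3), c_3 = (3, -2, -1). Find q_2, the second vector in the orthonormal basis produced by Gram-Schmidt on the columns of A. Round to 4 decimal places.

q_2 = (0.7916, -0.3641, 0.4908)

q_1 = c_1/‖c_1‖ = (2, 3, -1)/3.7417 = (0.5345, 0.8018, -0.2673).
r_{12} = q_1·c_2 = -2.9399.
u_2 = c_2 + 2.9399·q_1 = (3.5714, -1.6429, 2.2143).
‖u_2‖ = 4.5119, so q_2 = (0.7916, -0.3641, 0.4908).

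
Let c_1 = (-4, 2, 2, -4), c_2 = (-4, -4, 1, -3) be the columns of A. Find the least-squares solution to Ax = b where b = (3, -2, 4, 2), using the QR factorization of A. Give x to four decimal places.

c_1 = (-4, 2, 2, -4); ‖c_1‖ = 6.3246, so e_1 = (-0.6325, 0.3162, 0.3162, -0.6325).
e_1·c_2 = (-0.6325)·(-4) + 0.3162·(-4) + 0.3162·1 + (-0.6325)·(-3) = 3.4785.
u_2 = c_2 − 3.4785·e_1 = (-1.8000, -5.1000, -0.1000, -0.8000).
‖u_2‖ = 5.4681, so e_2 = (-0.3292, -0.9327, -0.0183, -0.1463).
Qᵀb = (-2.5298, 0.5121).
Back-substitute: x_2 = 0.5121/5.4681 = 0.0936.
x_1 = (-2.5298 − 3.4785·0.0936)/6.3246 = -0.4515.

x = (-0.4515, 0.0936)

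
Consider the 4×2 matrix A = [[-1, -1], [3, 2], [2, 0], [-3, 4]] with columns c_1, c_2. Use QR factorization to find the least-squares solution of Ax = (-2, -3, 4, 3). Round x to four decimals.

x = (-0.2795, 0.3144)

c_1 = (-1, 3, 2, -3); ‖c_1‖ = 4.7958, so q_1 = (-0.2085, 0.6255, 0.4170, -0.6255).
q_1·c_2 = (-0.2085)·(-1) + 0.6255·2 + 0.4170·0 + (-0.6255)·4 = -1.0426.
u_2 = c_2 + 1.0426·q_1 = (-1.2174, 2.6522, 0.4348, 3.3478).
‖u_2‖ = 4.4624, so q_2 = (-0.2728, 0.5943, 0.0974, 0.7502).
Qᵀb = (-1.6681, 1.4030).
Back-substitute: x_2 = 1.4030/4.4624 = 0.3144.
x_1 = (-1.6681 + 1.0426·0.3144)/4.7958 = -0.2795.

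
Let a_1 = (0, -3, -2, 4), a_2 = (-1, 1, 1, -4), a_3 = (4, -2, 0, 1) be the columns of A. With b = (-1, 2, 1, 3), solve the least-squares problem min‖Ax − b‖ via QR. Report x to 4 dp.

x = (-0.9544, -1.8175, -0.6491)

a_1 = (0, -3, -2, 4); ‖a_1‖ = 5.3852, so q_1 = (0.0000, -0.5571, -0.3714, 0.7428).
q_1·a_2 = 0.0000·(-1) + (-0.5571)·1 + (-0.3714)·1 + 0.7428·(-4) = -3.8996.
u_2 = a_2 + 3.8996·q_1 = (-1.0000, -1.1724, -0.4483, -1.1034).
‖u_2‖ = 1.9476, so q_2 = (-0.5135, -0.6020, -0.2302, -0.5666).
q_1·a_3 = 0.0000·4 + (-0.5571)·(-2) + (-0.3714)·0 + 0.7428·1 = 1.8570; q_2·a_3 = (-0.5135)·4 + (-0.6020)·(-2) + (-0.2302)·0 + (-0.5666)·1 = -1.4164.
u_3 = a_3 − 1.8570·q_1 + 1.4164·q_2 = (3.2727, -1.8182, 0.3636, -1.1818).
‖u_3‖ = 3.9428, so q_3 = (0.8301, -0.4611, 0.0922, -0.2997).
Qᵀb = (0.7428, -2.6204, -2.5593).
Back-substitute: x_3 = -2.5593/3.9428 = -0.6491.
x_2 = (-2.6204 + 1.4164·(-0.6491))/1.9476 = -1.8175.
x_1 = (0.7428 + 3.8996·(-1.8175) − 1.8570·(-0.6491))/5.3852 = -0.9544.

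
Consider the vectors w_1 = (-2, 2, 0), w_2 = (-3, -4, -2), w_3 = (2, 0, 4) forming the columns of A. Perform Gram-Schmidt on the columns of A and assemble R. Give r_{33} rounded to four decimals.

e_1 = w_1/‖w_1‖ = (-2, 2, 0)/2.8284 = (-0.7071, 0.7071, 0.0000).
r_{12} = e_1·w_2 = -0.7071.
u_2 = w_2 + 0.7071·e_1 = (-3.5000, -3.5000, -2.0000).
‖u_2‖ = 5.3385, so e_2 = (-0.6556, -0.6556, -0.3746).
r_{13} = e_1·w_3 = -1.4142; r_{23} = e_2·w_3 = -2.8098.
u_3 = w_3 + 1.4142·e_1 + 2.8098·e_2 = (-0.8421, -0.8421, 2.9474).
r_{33} = ‖u_3‖ = 3.1789.

r_{33} = 3.1789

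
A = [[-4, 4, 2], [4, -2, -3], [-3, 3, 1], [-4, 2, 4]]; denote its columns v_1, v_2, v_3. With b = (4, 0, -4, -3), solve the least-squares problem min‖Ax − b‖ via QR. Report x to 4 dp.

v_1 = (-4, 4, -3, -4); ‖v_1‖ = 7.5498, so q_1 = (-0.5298, 0.5298, -0.3974, -0.5298).
q_1·v_2 = (-0.5298)·4 + 0.5298·(-2) + (-0.3974)·3 + (-0.5298)·2 = -5.4306.
u_2 = v_2 + 5.4306·q_1 = (1.1228, 0.8772, 0.8421, -0.8772).
‖u_2‖ = 1.8732, so q_2 = (0.5994, 0.4683, 0.4496, -0.4683).
q_1·v_3 = (-0.5298)·2 + 0.5298·(-3) + (-0.3974)·1 + (-0.5298)·4 = -5.1657; q_2·v_3 = 0.5994·2 + 0.4683·(-3) + 0.4496·1 + (-0.4683)·4 = -1.6297.
u_3 = v_3 + 5.1657·q_1 + 1.6297·q_2 = (0.2400, 0.5000, -0.3200, 0.5000).
‖u_3‖ = 0.8124, so q_3 = (0.2954, 0.6155, -0.3939, 0.6155).
Qᵀb = (1.0596, 2.0043, 0.9109).
Back-substitute: x_3 = 0.9109/0.8124 = 1.1212.
x_2 = (2.0043 + 1.6297·1.1212)/1.8732 = 2.0455.
x_1 = (1.0596 + 5.4306·2.0455 + 5.1657·1.1212)/7.5498 = 2.3788.

x = (2.3788, 2.0455, 1.1212)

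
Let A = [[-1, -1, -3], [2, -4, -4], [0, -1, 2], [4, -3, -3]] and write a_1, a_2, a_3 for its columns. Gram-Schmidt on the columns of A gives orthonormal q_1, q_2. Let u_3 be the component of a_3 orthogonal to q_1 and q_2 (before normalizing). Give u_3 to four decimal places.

u_3 = (-1.7476, -0.0097, 3.0825, -0.4320)

q_1 = a_1/‖a_1‖ = (-1, 2, 0, 4)/4.5826 = (-0.2182, 0.4364, 0.0000, 0.8729).
r_{12} = q_1·a_2 = -4.1461.
u_2 = a_2 + 4.1461·q_1 = (-1.9048, -2.1905, -1.0000, 0.6190).
‖u_2‖ = 3.1320, so q_2 = (-0.6082, -0.6994, -0.3193, 0.1977).
r_{13} = q_1·a_3 = -3.7097; r_{23} = q_2·a_3 = 3.3905.
u_3 = a_3 + 3.7097·q_1 − 3.3905·q_2 = (-1.7476, -0.0097, 3.0825, -0.4320).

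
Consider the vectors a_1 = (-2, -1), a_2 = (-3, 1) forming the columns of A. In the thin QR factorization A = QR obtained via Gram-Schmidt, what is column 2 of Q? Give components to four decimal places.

e_2 = (-0.4472, 0.8944)

a_1 = (-2, -1); ‖a_1‖ = 2.2361, so e_1 = (-0.8944, -0.4472).
e_1·a_2 = (-0.8944)·(-3) + (-0.4472)·1 = 2.2361.
u_2 = a_2 − 2.2361·e_1 = (-1.0000, 2.0000).
‖u_2‖ = 2.2361, so e_2 = (-0.4472, 0.8944).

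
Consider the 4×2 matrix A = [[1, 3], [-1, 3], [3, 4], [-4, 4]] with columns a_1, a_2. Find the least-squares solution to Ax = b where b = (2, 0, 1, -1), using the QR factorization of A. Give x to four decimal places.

a_1 = (1, -1, 3, -4); ‖a_1‖ = 5.1962, so e_1 = (0.1925, -0.1925, 0.5774, -0.7698).
e_1·a_2 = 0.1925·3 + (-0.1925)·3 + 0.5774·4 + (-0.7698)·4 = -0.7698.
u_2 = a_2 + 0.7698·e_1 = (3.1481, 2.8519, 4.4444, 3.4074).
‖u_2‖ = 7.0290, so e_2 = (0.4479, 0.4057, 0.6323, 0.4848).
Qᵀb = (1.7321, 1.0433).
Back-substitute: x_2 = 1.0433/7.0290 = 0.1484.
x_1 = (1.7321 + 0.7698·0.1484)/5.1962 = 0.3553.

x = (0.3553, 0.1484)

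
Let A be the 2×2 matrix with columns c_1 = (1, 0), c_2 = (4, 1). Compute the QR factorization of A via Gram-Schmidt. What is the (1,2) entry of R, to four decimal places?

r_{12} = 4.0000

c_1 = (1, 0); ‖c_1‖ = 1.0000, so q_1 = (1.0000, 0.0000).
r_{12} = q_1·c_2 = 4.0000.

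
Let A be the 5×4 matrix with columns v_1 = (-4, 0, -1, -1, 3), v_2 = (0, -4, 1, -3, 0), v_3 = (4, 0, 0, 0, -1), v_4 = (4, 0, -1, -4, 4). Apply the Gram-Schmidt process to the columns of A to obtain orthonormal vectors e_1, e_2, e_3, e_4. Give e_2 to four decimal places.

v_1 = (-4, 0, -1, -1, 3); ‖v_1‖ = 5.1962, so e_1 = (-0.7698, 0.0000, -0.1925, -0.1925, 0.5774).
e_1·v_2 = (-0.7698)·0 + 0.0000·(-4) + (-0.1925)·1 + (-0.1925)·(-3) + 0.5774·0 = 0.3849.
u_2 = v_2 − 0.3849·e_1 = (0.2963, -4.0000, 1.0741, -2.9259, -0.2222).
‖u_2‖ = 5.0845, so e_2 = (0.0583, -0.7867, 0.2112, -0.5755, -0.0437).

e_2 = (0.0583, -0.7867, 0.2112, -0.5755, -0.0437)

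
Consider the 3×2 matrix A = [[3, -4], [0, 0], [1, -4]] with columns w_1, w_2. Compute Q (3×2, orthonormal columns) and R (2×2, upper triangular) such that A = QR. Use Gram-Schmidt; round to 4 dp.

w_1 = (3, 0, 1); ‖w_1‖ = 3.1623, so q_1 = (0.9487, 0.0000, 0.3162).
q_1·w_2 = 0.9487·(-4) + 0.0000·0 + 0.3162·(-4) = -5.0596.
u_2 = w_2 + 5.0596·q_1 = (0.8000, 0.0000, -2.4000).
‖u_2‖ = 2.5298, so q_2 = (0.3162, 0.0000, -0.9487).

Q = [[0.9487, 0.3162], [0.0000, 0.0000], [0.3162, -0.9487]], R = [[3.1623, -5.0596], [0.0000, 2.5298]]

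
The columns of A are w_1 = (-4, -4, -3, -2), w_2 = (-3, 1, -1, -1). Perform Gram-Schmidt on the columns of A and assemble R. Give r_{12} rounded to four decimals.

r_{12} = 1.9379

w_1 = (-4, -4, -3, -2); ‖w_1‖ = 6.7082, so e_1 = (-0.5963, -0.5963, -0.4472, -0.2981).
r_{12} = e_1·w_2 = 1.9379.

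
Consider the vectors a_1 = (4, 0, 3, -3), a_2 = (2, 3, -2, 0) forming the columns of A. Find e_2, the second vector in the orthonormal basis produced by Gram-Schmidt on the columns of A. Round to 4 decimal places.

e_2 = (0.4295, 0.7301, -0.5297, 0.0429)

a_1 = (4, 0, 3, -3); ‖a_1‖ = 5.8310, so e_1 = (0.6860, 0.0000, 0.5145, -0.5145).
e_1·a_2 = 0.6860·2 + 0.0000·3 + 0.5145·(-2) + (-0.5145)·0 = 0.3430.
u_2 = a_2 − 0.3430·e_1 = (1.7647, 3.0000, -2.1765, 0.1765).
‖u_2‖ = 4.1088, so e_2 = (0.4295, 0.7301, -0.5297, 0.0429).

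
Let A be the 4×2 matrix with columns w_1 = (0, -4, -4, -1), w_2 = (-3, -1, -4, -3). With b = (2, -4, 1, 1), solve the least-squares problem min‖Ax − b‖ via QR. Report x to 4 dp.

x = (0.9457, -0.8786)

w_1 = (0, -4, -4, -1); ‖w_1‖ = 5.7446, so q_1 = (0.0000, -0.6963, -0.6963, -0.1741).
q_1·w_2 = 0.0000·(-3) + (-0.6963)·(-1) + (-0.6963)·(-4) + (-0.1741)·(-3) = 4.0038.
u_2 = w_2 − 4.0038·q_1 = (-3.0000, 1.7879, -1.2121, -2.3030).
‖u_2‖ = 4.3554, so q_2 = (-0.6888, 0.4105, -0.2783, -0.5288).
Qᵀb = (1.9149, -3.8266).
Back-substitute: x_2 = -3.8266/4.3554 = -0.8786.
x_1 = (1.9149 − 4.0038·(-0.8786))/5.7446 = 0.9457.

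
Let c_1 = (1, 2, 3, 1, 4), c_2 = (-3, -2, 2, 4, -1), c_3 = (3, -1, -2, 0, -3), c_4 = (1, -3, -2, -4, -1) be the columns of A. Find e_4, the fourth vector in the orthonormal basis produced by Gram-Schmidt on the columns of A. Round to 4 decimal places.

e_4 = (0.1659, -0.8364, 0.2677, -0.3611, 0.2662)

c_1 = (1, 2, 3, 1, 4); ‖c_1‖ = 5.5678, so e_1 = (0.1796, 0.3592, 0.5388, 0.1796, 0.7184).
e_1·c_2 = 0.1796·(-3) + 0.3592·(-2) + 0.5388·2 + 0.1796·4 + 0.7184·(-1) = -0.1796.
u_2 = c_2 + 0.1796·e_1 = (-2.9677, -1.9355, 2.0968, 4.0323, -0.8710).
‖u_2‖ = 5.8282, so e_2 = (-0.5092, -0.3321, 0.3598, 0.6919, -0.1494).
e_1·c_3 = 0.1796·3 + 0.3592·(-1) + 0.5388·(-2) + 0.1796·0 + 0.7184·(-3) = -3.0533; e_2·c_3 = (-0.5092)·3 + (-0.3321)·(-1) + 0.3598·(-2) + 0.6919·0 + (-0.1494)·(-3) = -1.4667.
u_3 = c_3 + 3.0533·e_1 + 1.4667·e_2 = (2.8015, -0.3903, 0.1728, 1.5632, -1.0256).
‖u_3‖ = 3.3950, so e_3 = (0.8252, -0.1150, 0.0509, 0.4604, -0.3021).
e_1·c_4 = 0.1796·1 + 0.3592·(-3) + 0.5388·(-2) + 0.1796·(-4) + 0.7184·(-1) = -3.4125; e_2·c_4 = (-0.5092)·1 + (-0.3321)·(-3) + 0.3598·(-2) + 0.6919·(-4) + (-0.1494)·(-1) = -2.8504; e_3·c_4 = 0.8252·1 + (-0.1150)·(-3) + 0.0509·(-2) + 0.4604·(-4) + (-0.3021)·(-1) = -0.4713.
u_4 = c_4 + 3.4125·e_1 + 2.8504·e_2 + 0.4713·e_3 = (0.5504, -2.7750, 0.8882, -1.1980, 0.8832).
‖u_4‖ = 3.3178, so e_4 = (0.1659, -0.8364, 0.2677, -0.3611, 0.2662).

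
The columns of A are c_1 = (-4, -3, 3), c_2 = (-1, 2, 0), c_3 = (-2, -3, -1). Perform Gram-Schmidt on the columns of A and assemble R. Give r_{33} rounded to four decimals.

r_{33} = 2.4837

c_1 = (-4, -3, 3); ‖c_1‖ = 5.8310, so q_1 = (-0.6860, -0.5145, 0.5145).
q_1·c_2 = (-0.6860)·(-1) + (-0.5145)·2 + 0.5145·0 = -0.3430.
u_2 = c_2 + 0.3430·q_1 = (-1.2353, 1.8235, 0.1765).
‖u_2‖ = 2.2096, so q_2 = (-0.5591, 0.8253, 0.0799).
q_1·c_3 = (-0.6860)·(-2) + (-0.5145)·(-3) + 0.5145·(-1) = 2.4010; q_2·c_3 = (-0.5591)·(-2) + 0.8253·(-3) + 0.0799·(-1) = -1.4376.
u_3 = c_3 − 2.4010·q_1 + 1.4376·q_2 = (-1.1566, -0.5783, -2.1205).
r_{33} = ‖u_3‖ = 2.4837.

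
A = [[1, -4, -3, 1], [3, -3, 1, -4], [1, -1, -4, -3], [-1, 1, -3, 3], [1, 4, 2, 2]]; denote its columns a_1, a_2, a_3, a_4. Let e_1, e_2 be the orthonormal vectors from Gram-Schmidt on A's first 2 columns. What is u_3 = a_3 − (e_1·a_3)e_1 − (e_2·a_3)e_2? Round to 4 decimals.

e_1 = a_1/‖a_1‖ = (1, 3, 1, -1, 1)/3.6056 = (0.2774, 0.8321, 0.2774, -0.2774, 0.2774).
r_{12} = e_1·a_2 = -3.0509.
u_2 = a_2 + 3.0509·e_1 = (-3.1538, -0.4615, -0.1538, 0.1538, 4.8462).
‖u_2‖ = 5.8045, so e_2 = (-0.5433, -0.0795, -0.0265, 0.0265, 0.8349).
r_{13} = e_1·a_3 = 0.2774; r_{23} = e_2·a_3 = 3.2468.
u_3 = a_3 − 0.2774·e_1 − 3.2468·e_2 = (-1.3128, 1.0274, -3.9909, -3.0091, -0.7877).

u_3 = (-1.3128, 1.0274, -3.9909, -3.0091, -0.7877)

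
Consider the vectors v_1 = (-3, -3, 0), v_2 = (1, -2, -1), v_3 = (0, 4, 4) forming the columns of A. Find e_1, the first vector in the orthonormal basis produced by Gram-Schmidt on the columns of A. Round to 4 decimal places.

e_1 = (-0.7071, -0.7071, 0.0000)

v_1 = (-3, -3, 0); ‖v_1‖ = 4.2426, so e_1 = (-0.7071, -0.7071, 0.0000).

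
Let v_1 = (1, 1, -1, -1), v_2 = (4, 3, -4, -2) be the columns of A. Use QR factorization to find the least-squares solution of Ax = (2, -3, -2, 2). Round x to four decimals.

v_1 = (1, 1, -1, -1); ‖v_1‖ = 2.0000, so e_1 = (0.5000, 0.5000, -0.5000, -0.5000).
e_1·v_2 = 0.5000·4 + 0.5000·3 + (-0.5000)·(-4) + (-0.5000)·(-2) = 6.5000.
u_2 = v_2 − 6.5000·e_1 = (0.7500, -0.2500, -0.7500, 1.2500).
‖u_2‖ = 1.6583, so e_2 = (0.4523, -0.1508, -0.4523, 0.7538).
Qᵀb = (-0.5000, 3.7689).
Back-substitute: x_2 = 3.7689/1.6583 = 2.2727.
x_1 = (-0.5000 − 6.5000·2.2727)/2.0000 = -7.6364.

x = (-7.6364, 2.2727)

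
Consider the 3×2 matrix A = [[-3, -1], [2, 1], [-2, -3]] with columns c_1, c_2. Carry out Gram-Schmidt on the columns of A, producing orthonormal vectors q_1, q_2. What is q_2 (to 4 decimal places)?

q_2 = (0.4777, -0.1493, -0.8658)

q_1 = c_1/‖c_1‖ = (-3, 2, -2)/4.1231 = (-0.7276, 0.4851, -0.4851).
r_{12} = q_1·c_2 = 2.6679.
u_2 = c_2 − 2.6679·q_1 = (0.9412, -0.2941, -1.7059).
‖u_2‖ = 1.9704, so q_2 = (0.4777, -0.1493, -0.8658).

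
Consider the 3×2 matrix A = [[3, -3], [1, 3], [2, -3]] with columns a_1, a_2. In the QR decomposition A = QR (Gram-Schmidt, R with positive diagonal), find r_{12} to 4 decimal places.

e_1 = a_1/‖a_1‖ = (3, 1, 2)/3.7417 = (0.8018, 0.2673, 0.5345).
r_{12} = e_1·a_2 = -3.2071.

r_{12} = -3.2071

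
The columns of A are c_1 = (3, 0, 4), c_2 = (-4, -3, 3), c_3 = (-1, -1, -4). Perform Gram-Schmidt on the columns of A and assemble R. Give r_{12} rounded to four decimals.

r_{12} = 0.0000

q_1 = c_1/‖c_1‖ = (3, 0, 4)/5.0000 = (0.6000, 0.0000, 0.8000).
r_{12} = q_1·c_2 = 0.0000.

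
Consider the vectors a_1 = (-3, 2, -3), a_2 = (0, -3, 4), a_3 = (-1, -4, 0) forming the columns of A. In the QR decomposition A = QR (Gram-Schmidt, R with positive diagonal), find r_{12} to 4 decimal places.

a_1 = (-3, 2, -3); ‖a_1‖ = 4.6904, so q_1 = (-0.6396, 0.4264, -0.6396).
r_{12} = q_1·a_2 = -3.8376.

r_{12} = -3.8376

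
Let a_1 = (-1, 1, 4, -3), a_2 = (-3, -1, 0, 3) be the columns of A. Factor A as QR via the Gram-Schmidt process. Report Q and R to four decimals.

q_1 = a_1/‖a_1‖ = (-1, 1, 4, -3)/5.1962 = (-0.1925, 0.1925, 0.7698, -0.5774).
r_{12} = q_1·a_2 = -1.3472.
u_2 = a_2 + 1.3472·q_1 = (-3.2593, -0.7407, 1.0370, 2.2222).
‖u_2‖ = 4.1455, so q_2 = (-0.7862, -0.1787, 0.2502, 0.5361).

Q = [[-0.1925, -0.7862], [0.1925, -0.1787], [0.7698, 0.2502], [-0.5774, 0.5361]], R = [[5.1962, -1.3472], [0.0000, 4.1455]]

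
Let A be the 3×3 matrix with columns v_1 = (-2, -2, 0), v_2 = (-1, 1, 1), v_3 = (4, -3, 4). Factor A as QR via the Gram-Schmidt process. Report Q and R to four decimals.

v_1 = (-2, -2, 0); ‖v_1‖ = 2.8284, so e_1 = (-0.7071, -0.7071, 0.0000).
e_1·v_2 = (-0.7071)·(-1) + (-0.7071)·1 + 0.0000·1 = 0.0000.
u_2 = v_2 + 0.0000·e_1 = (-1.0000, 1.0000, 1.0000).
‖u_2‖ = 1.7321, so e_2 = (-0.5774, 0.5774, 0.5774).
e_1·v_3 = (-0.7071)·4 + (-0.7071)·(-3) + 0.0000·4 = -0.7071; e_2·v_3 = (-0.5774)·4 + 0.5774·(-3) + 0.5774·4 = -1.7321.
u_3 = v_3 + 0.7071·e_1 + 1.7321·e_2 = (2.5000, -2.5000, 5.0000).
‖u_3‖ = 6.1237, so e_3 = (0.4082, -0.4082, 0.8165).

Q = [[-0.7071, -0.5774, 0.4082], [-0.7071, 0.5774, -0.4082], [0.0000, 0.5774, 0.8165]], R = [[2.8284, 0.0000, -0.7071], [0.0000, 1.7321, -1.7321], [0.0000, 0.0000, 6.1237]]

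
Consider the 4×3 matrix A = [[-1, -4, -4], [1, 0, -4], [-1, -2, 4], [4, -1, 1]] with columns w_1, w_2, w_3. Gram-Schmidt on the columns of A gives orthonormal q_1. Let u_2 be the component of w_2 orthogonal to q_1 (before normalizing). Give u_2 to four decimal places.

u_2 = (-3.8947, -0.1053, -1.8947, -1.4211)

w_1 = (-1, 1, -1, 4); ‖w_1‖ = 4.3589, so q_1 = (-0.2294, 0.2294, -0.2294, 0.9177).
q_1·w_2 = (-0.2294)·(-4) + 0.2294·0 + (-0.2294)·(-2) + 0.9177·(-1) = 0.4588.
u_2 = w_2 − 0.4588·q_1 = (-3.8947, -0.1053, -1.8947, -1.4211).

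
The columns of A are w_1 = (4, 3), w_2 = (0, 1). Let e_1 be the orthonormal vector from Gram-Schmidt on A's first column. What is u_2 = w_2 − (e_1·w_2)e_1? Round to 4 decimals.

u_2 = (-0.4800, 0.6400)

w_1 = (4, 3); ‖w_1‖ = 5.0000, so e_1 = (0.8000, 0.6000).
e_1·w_2 = 0.8000·0 + 0.6000·1 = 0.6000.
u_2 = w_2 − 0.6000·e_1 = (-0.4800, 0.6400).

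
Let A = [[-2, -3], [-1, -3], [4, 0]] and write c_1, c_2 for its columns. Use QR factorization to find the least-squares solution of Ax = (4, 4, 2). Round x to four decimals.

x = (0.4848, -1.5758)

c_1 = (-2, -1, 4); ‖c_1‖ = 4.5826, so q_1 = (-0.4364, -0.2182, 0.8729).
q_1·c_2 = (-0.4364)·(-3) + (-0.2182)·(-3) + 0.8729·0 = 1.9640.
u_2 = c_2 − 1.9640·q_1 = (-2.1429, -2.5714, -1.7143).
‖u_2‖ = 3.7607, so q_2 = (-0.5698, -0.6838, -0.4558).
Qᵀb = (-0.8729, -5.9259).
Back-substitute: x_2 = -5.9259/3.7607 = -1.5758.
x_1 = (-0.8729 − 1.9640·(-1.5758))/4.5826 = 0.4848.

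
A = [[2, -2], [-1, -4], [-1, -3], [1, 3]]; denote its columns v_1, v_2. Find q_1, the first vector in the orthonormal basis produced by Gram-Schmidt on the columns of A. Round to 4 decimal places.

q_1 = (0.7559, -0.3780, -0.3780, 0.3780)

v_1 = (2, -1, -1, 1); ‖v_1‖ = 2.6458, so q_1 = (0.7559, -0.3780, -0.3780, 0.3780).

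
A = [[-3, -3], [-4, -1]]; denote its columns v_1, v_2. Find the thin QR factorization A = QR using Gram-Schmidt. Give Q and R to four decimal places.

v_1 = (-3, -4); ‖v_1‖ = 5.0000, so e_1 = (-0.6000, -0.8000).
e_1·v_2 = (-0.6000)·(-3) + (-0.8000)·(-1) = 2.6000.
u_2 = v_2 − 2.6000·e_1 = (-1.4400, 1.0800).
‖u_2‖ = 1.8000, so e_2 = (-0.8000, 0.6000).

Q = [[-0.6000, -0.8000], [-0.8000, 0.6000]], R = [[5.0000, 2.6000], [0.0000, 1.8000]]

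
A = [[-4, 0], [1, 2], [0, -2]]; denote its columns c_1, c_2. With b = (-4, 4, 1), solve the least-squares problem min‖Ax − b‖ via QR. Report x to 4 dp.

x = (1.1212, 0.4697)

c_1 = (-4, 1, 0); ‖c_1‖ = 4.1231, so e_1 = (-0.9701, 0.2425, 0.0000).
e_1·c_2 = (-0.9701)·0 + 0.2425·2 + 0.0000·(-2) = 0.4851.
u_2 = c_2 − 0.4851·e_1 = (0.4706, 1.8824, -2.0000).
‖u_2‖ = 2.7865, so e_2 = (0.1689, 0.6755, -0.7177).
Qᵀb = (4.8507, 1.3088).
Back-substitute: x_2 = 1.3088/2.7865 = 0.4697.
x_1 = (4.8507 − 0.4851·0.4697)/4.1231 = 1.1212.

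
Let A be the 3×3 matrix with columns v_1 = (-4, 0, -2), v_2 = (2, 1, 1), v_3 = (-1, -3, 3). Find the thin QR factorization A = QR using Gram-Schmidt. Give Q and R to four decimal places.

e_1 = v_1/‖v_1‖ = (-4, 0, -2)/4.4721 = (-0.8944, 0.0000, -0.4472).
r_{12} = e_1·v_2 = -2.2361.
u_2 = v_2 + 2.2361·e_1 = (0.0000, 1.0000, 0.0000).
‖u_2‖ = 1.0000, so e_2 = (0.0000, 1.0000, 0.0000).
r_{13} = e_1·v_3 = -0.4472; r_{23} = e_2·v_3 = -3.0000.
u_3 = v_3 + 0.4472·e_1 + 3.0000·e_2 = (-1.4000, 0.0000, 2.8000).
‖u_3‖ = 3.1305, so e_3 = (-0.4472, 0.0000, 0.8944).

Q = [[-0.8944, 0.0000, -0.4472], [0.0000, 1.0000, 0.0000], [-0.4472, 0.0000, 0.8944]], R = [[4.4721, -2.2361, -0.4472], [0.0000, 1.0000, -3.0000], [0.0000, 0.0000, 3.1305]]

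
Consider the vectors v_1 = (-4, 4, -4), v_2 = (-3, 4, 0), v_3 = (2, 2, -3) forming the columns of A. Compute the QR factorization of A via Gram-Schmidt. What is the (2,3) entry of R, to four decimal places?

q_1 = v_1/‖v_1‖ = (-4, 4, -4)/6.9282 = (-0.5774, 0.5774, -0.5774).
r_{12} = q_1·v_2 = 4.0415.
u_2 = v_2 − 4.0415·q_1 = (-0.6667, 1.6667, 2.3333).
‖u_2‖ = 2.9439, so q_2 = (-0.2265, 0.5661, 0.7926).
r_{23} = q_2·v_3 = -1.6984.

r_{23} = -1.6984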